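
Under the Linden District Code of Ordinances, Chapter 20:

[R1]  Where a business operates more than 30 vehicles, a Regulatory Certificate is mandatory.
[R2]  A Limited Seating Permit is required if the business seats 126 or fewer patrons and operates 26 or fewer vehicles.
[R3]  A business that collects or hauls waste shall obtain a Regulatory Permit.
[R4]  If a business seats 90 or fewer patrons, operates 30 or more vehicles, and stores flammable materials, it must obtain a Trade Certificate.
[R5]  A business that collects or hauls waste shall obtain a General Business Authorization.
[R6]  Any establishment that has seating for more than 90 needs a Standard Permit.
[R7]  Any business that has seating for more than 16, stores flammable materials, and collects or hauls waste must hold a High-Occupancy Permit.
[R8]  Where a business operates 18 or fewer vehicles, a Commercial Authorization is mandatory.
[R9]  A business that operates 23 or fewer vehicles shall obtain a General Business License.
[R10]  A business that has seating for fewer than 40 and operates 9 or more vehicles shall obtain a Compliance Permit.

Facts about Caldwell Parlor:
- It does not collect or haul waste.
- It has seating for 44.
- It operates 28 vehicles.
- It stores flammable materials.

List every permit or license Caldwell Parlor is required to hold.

None

[R1] vehicles 28 ≤ 30 → Regulatory Certificate not required.
[R2] seating 44 ≤ 126; vehicles 28 > 26 → Limited Seating Permit not required.
[R3] does not collect or haul waste → Regulatory Permit not required.
[R4] seating 44 ≤ 90; vehicles 28 < 30; stores flammable materials → Trade Certificate not required.
[R5] does not collect or haul waste → General Business Authorization not required.
[R6] seating 44 ≤ 90 → Standard Permit not required.
[R7] seating 44 > 16; stores flammable materials; does not collect or haul waste → High-Occupancy Permit not required.
[R8] vehicles 28 > 18 → Commercial Authorization not required.
[R9] vehicles 28 > 23 → General Business License not required.
[R10] seating 44 ≥ 40; vehicles 28 ≥ 9 → Compliance Permit not required.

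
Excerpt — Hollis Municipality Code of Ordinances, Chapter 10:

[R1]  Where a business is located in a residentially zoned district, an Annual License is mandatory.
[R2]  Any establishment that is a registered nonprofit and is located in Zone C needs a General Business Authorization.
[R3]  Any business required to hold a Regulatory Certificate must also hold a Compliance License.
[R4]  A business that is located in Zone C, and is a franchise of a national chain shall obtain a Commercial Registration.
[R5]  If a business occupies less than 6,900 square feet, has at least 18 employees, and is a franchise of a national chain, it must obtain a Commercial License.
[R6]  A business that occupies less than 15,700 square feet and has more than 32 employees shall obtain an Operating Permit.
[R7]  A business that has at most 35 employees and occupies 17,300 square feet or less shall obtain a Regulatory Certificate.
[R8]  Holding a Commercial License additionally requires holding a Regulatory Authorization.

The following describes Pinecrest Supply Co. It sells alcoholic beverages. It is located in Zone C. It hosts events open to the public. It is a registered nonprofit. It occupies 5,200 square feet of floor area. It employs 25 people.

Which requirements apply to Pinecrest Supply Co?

[R1] is located in Zone C (not: is located in a residentially zoned district) → Annual License not required.
[R2] is a registered nonprofit; is located in Zone C → General Business Authorization required.
[R3] Regulatory Certificate is required → Compliance License also required.
[R4] is located in Zone C; is a registered nonprofit (not: is a franchise of a national chain) → Commercial Registration not required.
[R5] floor area 5,200 square feet < 6,900 square feet; employees 25 ≥ 18; is a registered nonprofit (not: is a franchise of a national chain) → Commercial License not required.
[R6] floor area 5,200 square feet < 15,700 square feet; employees 25 ≤ 32 → Operating Permit not required.
[R7] employees 25 ≤ 35; floor area 5,200 square feet ≤ 17,300 square feet → Regulatory Certificate required.
[R8] Commercial License is not required → no effect.

Compliance License, General Business Authorization, Regulatory Certificate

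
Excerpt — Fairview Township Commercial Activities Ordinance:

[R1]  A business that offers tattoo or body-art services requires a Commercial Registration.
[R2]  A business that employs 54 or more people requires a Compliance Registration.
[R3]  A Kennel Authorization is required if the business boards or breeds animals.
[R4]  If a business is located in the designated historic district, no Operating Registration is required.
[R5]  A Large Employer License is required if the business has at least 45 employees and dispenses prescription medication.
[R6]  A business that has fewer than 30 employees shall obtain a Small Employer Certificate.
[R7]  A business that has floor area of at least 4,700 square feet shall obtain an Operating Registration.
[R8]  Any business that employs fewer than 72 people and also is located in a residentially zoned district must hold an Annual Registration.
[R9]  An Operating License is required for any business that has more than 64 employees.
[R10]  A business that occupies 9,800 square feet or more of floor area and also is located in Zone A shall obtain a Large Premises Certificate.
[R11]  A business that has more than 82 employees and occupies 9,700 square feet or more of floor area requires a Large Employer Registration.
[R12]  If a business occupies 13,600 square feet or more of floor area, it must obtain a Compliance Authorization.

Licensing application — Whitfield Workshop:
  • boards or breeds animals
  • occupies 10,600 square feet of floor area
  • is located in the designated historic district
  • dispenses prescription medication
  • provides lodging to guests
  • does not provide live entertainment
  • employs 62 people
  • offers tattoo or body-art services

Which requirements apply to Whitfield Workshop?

Commercial Registration, Compliance Registration, Kennel Authorization, Large Employer License

[R1] offers tattoo or body-art services → Commercial Registration required.
[R2] employees 62 ≥ 54 → Compliance Registration required.
[R3] boards or breeds animals → Kennel Authorization required.
[R4] is located in the designated historic district → exempt from Operating Registration.
[R5] employees 62 ≥ 45; dispenses prescription medication → Large Employer License required.
[R6] employees 62 ≥ 30 → Small Employer Certificate not required.
[R7] floor area 10,600 square feet ≥ 4,700 square feet → Operating Registration required.
[R8] employees 62 < 72; is located in the designated historic district (not: is located in a residentially zoned district) → Annual Registration not required.
[R9] employees 62 ≤ 64 → Operating License not required.
[R10] floor area 10,600 square feet ≥ 9,800 square feet; is located in the designated historic district (not: is located in Zone A) → Large Premises Certificate not required.
[R11] employees 62 ≤ 82; floor area 10,600 square feet ≥ 9,700 square feet → Large Employer Registration not required.
[R12] floor area 10,600 square feet < 13,600 square feet → Compliance Authorization not required.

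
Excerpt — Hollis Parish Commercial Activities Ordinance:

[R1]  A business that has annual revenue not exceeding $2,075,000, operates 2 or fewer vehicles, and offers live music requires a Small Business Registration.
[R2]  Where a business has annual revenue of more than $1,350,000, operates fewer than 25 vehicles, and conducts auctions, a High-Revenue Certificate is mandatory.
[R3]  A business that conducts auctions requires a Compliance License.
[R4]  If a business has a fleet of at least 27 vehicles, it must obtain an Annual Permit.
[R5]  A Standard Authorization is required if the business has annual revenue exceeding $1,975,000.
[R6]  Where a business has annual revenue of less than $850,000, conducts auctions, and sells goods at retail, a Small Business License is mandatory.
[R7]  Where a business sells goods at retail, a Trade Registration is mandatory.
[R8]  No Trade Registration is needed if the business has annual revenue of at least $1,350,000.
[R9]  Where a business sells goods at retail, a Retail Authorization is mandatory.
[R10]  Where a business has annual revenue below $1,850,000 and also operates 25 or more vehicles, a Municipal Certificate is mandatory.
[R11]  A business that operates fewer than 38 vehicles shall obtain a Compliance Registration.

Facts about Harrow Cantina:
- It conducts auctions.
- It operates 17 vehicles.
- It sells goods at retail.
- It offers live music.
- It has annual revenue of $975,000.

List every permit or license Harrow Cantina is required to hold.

[R1] revenue $975,000 ≤ $2,075,000; vehicles 17 > 2; offers live music → Small Business Registration not required.
[R2] revenue $975,000 ≤ $1,350,000; vehicles 17 < 25; conducts auctions → High-Revenue Certificate not required.
[R3] conducts auctions → Compliance License required.
[R4] vehicles 17 < 27 → Annual Permit not required.
[R5] revenue $975,000 ≤ $1,975,000 → Standard Authorization not required.
[R6] revenue $975,000 ≥ $850,000; conducts auctions; sells goods at retail → Small Business License not required.
[R7] sells goods at retail → Trade Registration required.
[R8] revenue $975,000 < $1,350,000 → Trade Registration exemption does not apply.
[R9] sells goods at retail → Retail Authorization required.
[R10] revenue $975,000 < $1,850,000; vehicles 17 < 25 → Municipal Certificate not required.
[R11] vehicles 17 < 38 → Compliance Registration required.

Compliance License, Compliance Registration, Retail Authorization, Trade Registration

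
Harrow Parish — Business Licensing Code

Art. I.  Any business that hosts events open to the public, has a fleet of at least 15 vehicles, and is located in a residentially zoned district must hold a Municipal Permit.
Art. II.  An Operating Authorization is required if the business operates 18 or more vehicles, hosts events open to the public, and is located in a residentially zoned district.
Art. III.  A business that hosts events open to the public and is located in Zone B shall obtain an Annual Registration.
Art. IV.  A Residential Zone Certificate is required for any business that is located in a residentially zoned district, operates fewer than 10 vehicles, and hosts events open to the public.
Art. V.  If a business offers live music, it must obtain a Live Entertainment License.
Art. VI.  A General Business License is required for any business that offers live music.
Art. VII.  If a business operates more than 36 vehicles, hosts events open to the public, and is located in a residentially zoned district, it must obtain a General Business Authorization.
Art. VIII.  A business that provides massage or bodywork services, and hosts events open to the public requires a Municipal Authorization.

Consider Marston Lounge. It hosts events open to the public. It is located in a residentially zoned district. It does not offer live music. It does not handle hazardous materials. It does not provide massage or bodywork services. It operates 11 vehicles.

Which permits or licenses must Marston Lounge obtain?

Art. I. hosts events open to the public; vehicles 11 < 15; is located in a residentially zoned district → Municipal Permit not required.
Art. II. vehicles 11 < 18; hosts events open to the public; is located in a residentially zoned district → Operating Authorization not required.
Art. III. hosts events open to the public; is located in a residentially zoned district (not: is located in Zone B) → Annual Registration not required.
Art. IV. is located in a residentially zoned district; vehicles 11 ≥ 10; hosts events open to the public → Residential Zone Certificate not required.
Art. V. does not offer live music → Live Entertainment License not required.
Art. VI. does not offer live music → General Business License not required.
Art. VII. vehicles 11 ≤ 36; hosts events open to the public; is located in a residentially zoned district → General Business Authorization not required.
Art. VIII. does not provide massage or bodywork services; hosts events open to the public → Municipal Authorization not required.

None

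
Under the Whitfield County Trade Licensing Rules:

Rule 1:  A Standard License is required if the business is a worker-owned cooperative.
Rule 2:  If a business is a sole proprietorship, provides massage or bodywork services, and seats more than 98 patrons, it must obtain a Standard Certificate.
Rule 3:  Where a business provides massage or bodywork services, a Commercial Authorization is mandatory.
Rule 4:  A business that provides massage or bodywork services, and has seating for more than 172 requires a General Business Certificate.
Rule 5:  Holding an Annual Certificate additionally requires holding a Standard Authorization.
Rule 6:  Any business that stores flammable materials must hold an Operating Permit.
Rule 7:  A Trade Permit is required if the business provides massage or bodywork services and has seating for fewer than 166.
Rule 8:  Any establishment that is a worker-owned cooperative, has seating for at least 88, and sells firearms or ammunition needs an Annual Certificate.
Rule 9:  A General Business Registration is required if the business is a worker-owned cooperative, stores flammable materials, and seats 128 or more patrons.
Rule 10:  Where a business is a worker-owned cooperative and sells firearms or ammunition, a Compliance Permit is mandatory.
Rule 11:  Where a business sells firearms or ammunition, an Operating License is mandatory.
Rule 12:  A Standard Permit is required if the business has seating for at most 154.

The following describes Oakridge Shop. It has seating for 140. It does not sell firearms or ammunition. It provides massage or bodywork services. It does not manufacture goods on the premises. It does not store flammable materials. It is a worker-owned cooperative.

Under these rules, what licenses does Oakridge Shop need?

Rule 1: is a worker-owned cooperative → Standard License required.
Rule 2: is a worker-owned cooperative (not: is a sole proprietorship); provides massage or bodywork services; seating 140 > 98 → Standard Certificate not required.
Rule 3: provides massage or bodywork services → Commercial Authorization required.
Rule 4: provides massage or bodywork services; seating 140 ≤ 172 → General Business Certificate not required.
Rule 5: Annual Certificate is not required → no effect.
Rule 6: does not store flammable materials → Operating Permit not required.
Rule 7: provides massage or bodywork services; seating 140 < 166 → Trade Permit required.
Rule 8: is a worker-owned cooperative; seating 140 ≥ 88; does not sell firearms or ammunition → Annual Certificate not required.
Rule 9: is a worker-owned cooperative; does not store flammable materials; seating 140 ≥ 128 → General Business Registration not required.
Rule 10: is a worker-owned cooperative; does not sell firearms or ammunition → Compliance Permit not required.
Rule 11: does not sell firearms or ammunition → Operating License not required.
Rule 12: seating 140 ≤ 154 → Standard Permit required.

Commercial Authorization, Standard License, Standard Permit, Trade Permit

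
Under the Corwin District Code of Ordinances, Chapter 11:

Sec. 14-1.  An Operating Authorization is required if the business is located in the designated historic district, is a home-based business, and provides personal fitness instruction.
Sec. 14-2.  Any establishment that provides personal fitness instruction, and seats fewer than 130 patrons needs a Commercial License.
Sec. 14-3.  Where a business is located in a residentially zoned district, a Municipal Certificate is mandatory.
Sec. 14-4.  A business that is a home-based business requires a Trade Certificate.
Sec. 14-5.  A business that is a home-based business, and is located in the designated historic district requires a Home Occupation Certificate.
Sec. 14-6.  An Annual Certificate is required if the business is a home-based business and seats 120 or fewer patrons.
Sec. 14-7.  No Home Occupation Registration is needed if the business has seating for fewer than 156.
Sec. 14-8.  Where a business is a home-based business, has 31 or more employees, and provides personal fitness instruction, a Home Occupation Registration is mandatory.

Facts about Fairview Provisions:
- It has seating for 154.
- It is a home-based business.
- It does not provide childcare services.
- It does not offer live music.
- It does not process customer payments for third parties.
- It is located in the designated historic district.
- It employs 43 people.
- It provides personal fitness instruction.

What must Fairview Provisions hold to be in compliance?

Home Occupation Certificate, Operating Authorization, Trade Certificate

Sec. 14-1. is located in the designated historic district; is a home-based business; provides personal fitness instruction → Operating Authorization required.
Sec. 14-2. provides personal fitness instruction; seating 154 ≥ 130 → Commercial License not required.
Sec. 14-3. is located in the designated historic district (not: is located in a residentially zoned district) → Municipal Certificate not required.
Sec. 14-4. is a home-based business → Trade Certificate required.
Sec. 14-5. is a home-based business; is located in the designated historic district → Home Occupation Certificate required.
Sec. 14-6. is a home-based business; seating 154 > 120 → Annual Certificate not required.
Sec. 14-7. seating 154 < 156 → exempt from Home Occupation Registration.
Sec. 14-8. is a home-based business; employees 43 ≥ 31; provides personal fitness instruction → Home Occupation Registration required.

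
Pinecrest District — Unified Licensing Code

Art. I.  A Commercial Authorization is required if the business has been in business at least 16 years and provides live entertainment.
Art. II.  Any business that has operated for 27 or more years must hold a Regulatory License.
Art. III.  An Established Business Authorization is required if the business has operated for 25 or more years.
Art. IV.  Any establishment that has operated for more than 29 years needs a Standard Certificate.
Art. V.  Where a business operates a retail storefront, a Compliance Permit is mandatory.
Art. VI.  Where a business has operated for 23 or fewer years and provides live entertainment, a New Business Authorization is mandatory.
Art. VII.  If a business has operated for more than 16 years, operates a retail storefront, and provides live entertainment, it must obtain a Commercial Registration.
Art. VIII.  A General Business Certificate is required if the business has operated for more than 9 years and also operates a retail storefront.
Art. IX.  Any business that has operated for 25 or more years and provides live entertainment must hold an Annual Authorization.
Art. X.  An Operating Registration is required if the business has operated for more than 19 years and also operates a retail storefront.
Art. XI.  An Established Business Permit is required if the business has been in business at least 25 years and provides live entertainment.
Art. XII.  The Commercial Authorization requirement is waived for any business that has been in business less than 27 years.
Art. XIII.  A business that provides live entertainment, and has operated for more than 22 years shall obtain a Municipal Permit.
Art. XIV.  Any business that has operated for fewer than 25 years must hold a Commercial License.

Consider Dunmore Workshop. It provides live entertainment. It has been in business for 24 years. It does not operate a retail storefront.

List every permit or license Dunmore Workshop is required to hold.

Commercial License, Municipal Permit

Art. I. years in business 24 ≥ 16; provides live entertainment → Commercial Authorization required.
Art. II. years in business 24 < 27 → Regulatory License not required.
Art. III. years in business 24 < 25 → Established Business Authorization not required.
Art. IV. years in business 24 ≤ 29 → Standard Certificate not required.
Art. V. does not operate a retail storefront → Compliance Permit not required.
Art. VI. years in business 24 > 23; provides live entertainment → New Business Authorization not required.
Art. VII. years in business 24 > 16; does not operate a retail storefront; provides live entertainment → Commercial Registration not required.
Art. VIII. years in business 24 > 9; does not operate a retail storefront → General Business Certificate not required.
Art. IX. years in business 24 < 25; provides live entertainment → Annual Authorization not required.
Art. X. years in business 24 > 19; does not operate a retail storefront → Operating Registration not required.
Art. XI. years in business 24 < 25; provides live entertainment → Established Business Permit not required.
Art. XII. years in business 24 < 27 → exempt from Commercial Authorization.
Art. XIII. provides live entertainment; years in business 24 > 22 → Municipal Permit required.
Art. XIV. years in business 24 < 25 → Commercial License required.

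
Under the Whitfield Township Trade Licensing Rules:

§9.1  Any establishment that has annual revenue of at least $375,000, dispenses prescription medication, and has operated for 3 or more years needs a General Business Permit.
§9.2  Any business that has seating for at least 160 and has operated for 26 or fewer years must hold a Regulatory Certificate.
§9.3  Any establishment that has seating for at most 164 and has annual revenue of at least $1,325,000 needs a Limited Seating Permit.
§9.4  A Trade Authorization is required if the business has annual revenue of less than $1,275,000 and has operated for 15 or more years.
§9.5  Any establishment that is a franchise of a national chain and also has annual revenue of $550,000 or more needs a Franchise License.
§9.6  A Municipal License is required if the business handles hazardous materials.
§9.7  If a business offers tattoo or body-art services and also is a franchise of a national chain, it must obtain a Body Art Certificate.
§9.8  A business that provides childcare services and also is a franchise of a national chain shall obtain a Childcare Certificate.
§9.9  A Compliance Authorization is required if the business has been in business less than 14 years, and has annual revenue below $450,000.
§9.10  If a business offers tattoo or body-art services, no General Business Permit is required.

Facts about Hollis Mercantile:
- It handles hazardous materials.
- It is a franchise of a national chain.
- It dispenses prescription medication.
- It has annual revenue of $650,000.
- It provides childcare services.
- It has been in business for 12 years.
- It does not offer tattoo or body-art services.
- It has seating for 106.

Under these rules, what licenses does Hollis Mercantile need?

Childcare Certificate, Franchise License, General Business Permit, Municipal License

§9.1 revenue $650,000 ≥ $375,000; dispenses prescription medication; years in business 12 ≥ 3 → General Business Permit required.
§9.2 seating 106 < 160; years in business 12 ≤ 26 → Regulatory Certificate not required.
§9.3 seating 106 ≤ 164; revenue $650,000 < $1,325,000 → Limited Seating Permit not required.
§9.4 revenue $650,000 < $1,275,000; years in business 12 < 15 → Trade Authorization not required.
§9.5 is a franchise of a national chain; revenue $650,000 ≥ $550,000 → Franchise License required.
§9.6 handles hazardous materials → Municipal License required.
§9.7 does not offer tattoo or body-art services; is a franchise of a national chain → Body Art Certificate not required.
§9.8 provides childcare services; is a franchise of a national chain → Childcare Certificate required.
§9.9 years in business 12 < 14; revenue $650,000 ≥ $450,000 → Compliance Authorization not required.
§9.10 does not offer tattoo or body-art services → General Business Permit exemption does not apply.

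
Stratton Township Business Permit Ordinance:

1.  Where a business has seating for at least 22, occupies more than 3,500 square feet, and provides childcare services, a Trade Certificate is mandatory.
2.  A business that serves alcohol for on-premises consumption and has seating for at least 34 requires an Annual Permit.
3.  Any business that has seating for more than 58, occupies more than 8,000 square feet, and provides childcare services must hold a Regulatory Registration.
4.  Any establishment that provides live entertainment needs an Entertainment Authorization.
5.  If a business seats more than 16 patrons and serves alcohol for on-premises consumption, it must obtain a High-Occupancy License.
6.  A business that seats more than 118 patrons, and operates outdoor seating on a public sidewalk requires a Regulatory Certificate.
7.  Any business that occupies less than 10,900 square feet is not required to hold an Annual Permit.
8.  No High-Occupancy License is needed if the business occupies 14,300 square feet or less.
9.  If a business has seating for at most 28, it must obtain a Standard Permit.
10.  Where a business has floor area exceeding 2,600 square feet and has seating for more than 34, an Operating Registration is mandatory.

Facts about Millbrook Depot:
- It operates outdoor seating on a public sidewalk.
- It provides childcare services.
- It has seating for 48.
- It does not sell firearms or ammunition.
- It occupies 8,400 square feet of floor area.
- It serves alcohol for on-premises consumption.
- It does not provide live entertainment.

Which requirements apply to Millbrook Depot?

Operating Registration, Trade Certificate

1. seating 48 ≥ 22; floor area 8,400 square feet > 3,500 square feet; provides childcare services → Trade Certificate required.
2. serves alcohol for on-premises consumption; seating 48 ≥ 34 → Annual Permit required.
3. seating 48 ≤ 58; floor area 8,400 square feet > 8,000 square feet; provides childcare services → Regulatory Registration not required.
4. does not provide live entertainment → Entertainment Authorization not required.
5. seating 48 > 16; serves alcohol for on-premises consumption → High-Occupancy License required.
6. seating 48 ≤ 118; operates outdoor seating on a public sidewalk → Regulatory Certificate not required.
7. floor area 8,400 square feet < 10,900 square feet → exempt from Annual Permit.
8. floor area 8,400 square feet ≤ 14,300 square feet → exempt from High-Occupancy License.
9. seating 48 > 28 → Standard Permit not required.
10. floor area 8,400 square feet > 2,600 square feet; seating 48 > 34 → Operating Registration required.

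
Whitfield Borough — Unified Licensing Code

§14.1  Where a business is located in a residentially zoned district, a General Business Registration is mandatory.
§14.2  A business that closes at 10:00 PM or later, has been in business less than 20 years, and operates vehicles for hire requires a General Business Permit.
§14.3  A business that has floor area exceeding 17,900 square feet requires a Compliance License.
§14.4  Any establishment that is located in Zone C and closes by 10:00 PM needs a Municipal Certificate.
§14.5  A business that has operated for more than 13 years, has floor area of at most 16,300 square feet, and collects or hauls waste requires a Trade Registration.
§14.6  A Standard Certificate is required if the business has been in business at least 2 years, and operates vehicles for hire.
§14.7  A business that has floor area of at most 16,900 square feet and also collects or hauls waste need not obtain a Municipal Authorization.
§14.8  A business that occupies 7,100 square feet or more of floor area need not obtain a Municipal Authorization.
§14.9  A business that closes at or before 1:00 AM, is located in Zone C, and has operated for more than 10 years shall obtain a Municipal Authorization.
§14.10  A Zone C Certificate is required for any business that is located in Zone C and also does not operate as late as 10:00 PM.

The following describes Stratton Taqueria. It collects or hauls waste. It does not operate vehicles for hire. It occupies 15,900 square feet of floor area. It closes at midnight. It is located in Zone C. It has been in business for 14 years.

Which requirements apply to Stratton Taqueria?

Trade Registration

§14.1 is located in Zone C (not: is located in a residentially zoned district) → General Business Registration not required.
§14.2 closes midnight, after 10:00 PM; years in business 14 < 20; does not operate vehicles for hire → General Business Permit not required.
§14.3 floor area 15,900 square feet ≤ 17,900 square feet → Compliance License not required.
§14.4 is located in Zone C; closes midnight, after 10:00 PM → Municipal Certificate not required.
§14.5 years in business 14 > 13; floor area 15,900 square feet ≤ 16,300 square feet; collects or hauls waste → Trade Registration required.
§14.6 years in business 14 ≥ 2; does not operate vehicles for hire → Standard Certificate not required.
§14.7 floor area 15,900 square feet ≤ 16,900 square feet; collects or hauls waste → exempt from Municipal Authorization.
§14.8 floor area 15,900 square feet ≥ 7,100 square feet → exempt from Municipal Authorization.
§14.9 closes midnight, at/before 1:00 AM; is located in Zone C; years in business 14 > 10 → Municipal Authorization required.
§14.10 is located in Zone C; closes midnight, after 10:00 PM → Zone C Certificate not required.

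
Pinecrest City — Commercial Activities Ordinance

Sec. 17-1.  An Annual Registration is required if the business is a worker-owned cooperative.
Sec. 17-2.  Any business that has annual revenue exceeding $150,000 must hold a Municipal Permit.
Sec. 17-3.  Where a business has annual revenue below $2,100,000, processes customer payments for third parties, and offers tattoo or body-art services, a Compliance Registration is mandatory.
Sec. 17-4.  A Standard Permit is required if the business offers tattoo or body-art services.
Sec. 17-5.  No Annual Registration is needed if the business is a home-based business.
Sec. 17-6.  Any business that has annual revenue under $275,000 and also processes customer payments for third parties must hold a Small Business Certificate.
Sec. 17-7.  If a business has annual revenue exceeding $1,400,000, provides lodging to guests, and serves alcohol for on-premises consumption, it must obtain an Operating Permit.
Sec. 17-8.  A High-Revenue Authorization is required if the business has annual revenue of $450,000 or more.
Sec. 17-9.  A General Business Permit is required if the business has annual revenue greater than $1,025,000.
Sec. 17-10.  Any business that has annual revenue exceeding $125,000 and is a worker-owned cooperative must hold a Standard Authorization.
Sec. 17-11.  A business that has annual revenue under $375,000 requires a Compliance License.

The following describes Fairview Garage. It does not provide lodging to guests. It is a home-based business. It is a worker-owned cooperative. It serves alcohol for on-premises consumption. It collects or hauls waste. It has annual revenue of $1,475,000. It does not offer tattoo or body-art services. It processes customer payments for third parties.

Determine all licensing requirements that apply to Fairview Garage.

Sec. 17-1. is a worker-owned cooperative → Annual Registration required.
Sec. 17-2. revenue $1,475,000 > $150,000 → Municipal Permit required.
Sec. 17-3. revenue $1,475,000 < $2,100,000; processes customer payments for third parties; does not offer tattoo or body-art services → Compliance Registration not required.
Sec. 17-4. does not offer tattoo or body-art services → Standard Permit not required.
Sec. 17-5. is a home-based business → exempt from Annual Registration.
Sec. 17-6. revenue $1,475,000 ≥ $275,000; processes customer payments for third parties → Small Business Certificate not required.
Sec. 17-7. revenue $1,475,000 > $1,400,000; does not provide lodging to guests; serves alcohol for on-premises consumption → Operating Permit not required.
Sec. 17-8. revenue $1,475,000 ≥ $450,000 → High-Revenue Authorization required.
Sec. 17-9. revenue $1,475,000 > $1,025,000 → General Business Permit required.
Sec. 17-10. revenue $1,475,000 > $125,000; is a worker-owned cooperative → Standard Authorization required.
Sec. 17-11. revenue $1,475,000 ≥ $375,000 → Compliance License not required.

General Business Permit, High-Revenue Authorization, Municipal Permit, Standard Authorization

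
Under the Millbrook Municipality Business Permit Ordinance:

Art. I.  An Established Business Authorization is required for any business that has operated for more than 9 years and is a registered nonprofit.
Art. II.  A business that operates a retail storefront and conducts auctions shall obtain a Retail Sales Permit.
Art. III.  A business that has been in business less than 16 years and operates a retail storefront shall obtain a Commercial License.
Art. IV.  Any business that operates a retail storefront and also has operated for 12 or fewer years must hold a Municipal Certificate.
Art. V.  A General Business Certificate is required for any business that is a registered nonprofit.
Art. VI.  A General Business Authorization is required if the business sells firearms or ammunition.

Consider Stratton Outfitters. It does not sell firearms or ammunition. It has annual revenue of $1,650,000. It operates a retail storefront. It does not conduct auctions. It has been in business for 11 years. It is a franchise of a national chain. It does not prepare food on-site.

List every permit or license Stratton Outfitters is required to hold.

Art. I. years in business 11 > 9; is a franchise of a national chain (not: is a registered nonprofit) → Established Business Authorization not required.
Art. II. operates a retail storefront; does not conduct auctions → Retail Sales Permit not required.
Art. III. years in business 11 < 16; operates a retail storefront → Commercial License required.
Art. IV. operates a retail storefront; years in business 11 ≤ 12 → Municipal Certificate required.
Art. V. is a franchise of a national chain (not: is a registered nonprofit) → General Business Certificate not required.
Art. VI. does not sell firearms or ammunition → General Business Authorization not required.

Commercial License, Municipal Certificate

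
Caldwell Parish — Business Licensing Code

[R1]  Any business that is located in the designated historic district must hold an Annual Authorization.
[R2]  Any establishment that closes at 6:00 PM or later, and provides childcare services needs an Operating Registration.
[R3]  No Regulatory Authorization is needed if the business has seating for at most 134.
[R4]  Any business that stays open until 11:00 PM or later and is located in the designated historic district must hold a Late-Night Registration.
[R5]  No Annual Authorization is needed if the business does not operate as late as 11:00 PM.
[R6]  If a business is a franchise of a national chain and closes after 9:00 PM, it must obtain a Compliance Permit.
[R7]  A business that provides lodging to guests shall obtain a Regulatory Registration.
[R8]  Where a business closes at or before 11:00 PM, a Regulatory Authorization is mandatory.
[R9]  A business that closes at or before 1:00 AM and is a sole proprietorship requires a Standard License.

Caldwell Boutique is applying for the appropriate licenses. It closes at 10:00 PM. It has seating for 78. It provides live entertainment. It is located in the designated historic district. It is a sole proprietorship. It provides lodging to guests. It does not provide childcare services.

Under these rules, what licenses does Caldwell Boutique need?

Regulatory Registration, Standard License

[R1] is located in the designated historic district → Annual Authorization required.
[R2] closes 10:00 PM, after 6:00 PM; does not provide childcare services → Operating Registration not required.
[R3] seating 78 ≤ 134 → exempt from Regulatory Authorization.
[R4] closes 10:00 PM, at/before 11:00 PM; is located in the designated historic district → Late-Night Registration not required.
[R5] closes 10:00 PM, at/before 11:00 PM → exempt from Annual Authorization.
[R6] is a sole proprietorship (not: is a franchise of a national chain); closes 10:00 PM, after 9:00 PM → Compliance Permit not required.
[R7] provides lodging to guests → Regulatory Registration required.
[R8] closes 10:00 PM, at/before 11:00 PM → Regulatory Authorization required.
[R9] closes 10:00 PM, at/before 1:00 AM; is a sole proprietorship → Standard License required.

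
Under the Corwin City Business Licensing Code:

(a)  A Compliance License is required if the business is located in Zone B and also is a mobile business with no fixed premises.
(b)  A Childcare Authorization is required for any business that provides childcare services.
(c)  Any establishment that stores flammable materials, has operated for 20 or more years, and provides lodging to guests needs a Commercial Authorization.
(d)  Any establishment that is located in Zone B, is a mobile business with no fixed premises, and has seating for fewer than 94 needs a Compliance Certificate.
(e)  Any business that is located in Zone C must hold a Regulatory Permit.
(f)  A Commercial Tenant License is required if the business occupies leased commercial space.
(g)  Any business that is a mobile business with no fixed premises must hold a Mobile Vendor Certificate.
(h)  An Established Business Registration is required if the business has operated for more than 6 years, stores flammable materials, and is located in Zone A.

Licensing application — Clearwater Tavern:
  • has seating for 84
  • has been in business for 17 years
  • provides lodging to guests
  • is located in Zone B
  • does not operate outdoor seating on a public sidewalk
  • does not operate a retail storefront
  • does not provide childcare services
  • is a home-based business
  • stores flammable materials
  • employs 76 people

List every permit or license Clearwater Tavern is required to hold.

(a) is located in Zone B; is a home-based business (not: is a mobile business with no fixed premises) → Compliance License not required.
(b) does not provide childcare services → Childcare Authorization not required.
(c) stores flammable materials; years in business 17 < 20; provides lodging to guests → Commercial Authorization not required.
(d) is located in Zone B; is a home-based business (not: is a mobile business with no fixed premises); seating 84 < 94 → Compliance Certificate not required.
(e) is located in Zone B (not: is located in Zone C) → Regulatory Permit not required.
(f) is a home-based business (not: occupies leased commercial space) → Commercial Tenant License not required.
(g) is a home-based business (not: is a mobile business with no fixed premises) → Mobile Vendor Certificate not required.
(h) years in business 17 > 6; stores flammable materials; is located in Zone B (not: is located in Zone A) → Established Business Registration not required.

None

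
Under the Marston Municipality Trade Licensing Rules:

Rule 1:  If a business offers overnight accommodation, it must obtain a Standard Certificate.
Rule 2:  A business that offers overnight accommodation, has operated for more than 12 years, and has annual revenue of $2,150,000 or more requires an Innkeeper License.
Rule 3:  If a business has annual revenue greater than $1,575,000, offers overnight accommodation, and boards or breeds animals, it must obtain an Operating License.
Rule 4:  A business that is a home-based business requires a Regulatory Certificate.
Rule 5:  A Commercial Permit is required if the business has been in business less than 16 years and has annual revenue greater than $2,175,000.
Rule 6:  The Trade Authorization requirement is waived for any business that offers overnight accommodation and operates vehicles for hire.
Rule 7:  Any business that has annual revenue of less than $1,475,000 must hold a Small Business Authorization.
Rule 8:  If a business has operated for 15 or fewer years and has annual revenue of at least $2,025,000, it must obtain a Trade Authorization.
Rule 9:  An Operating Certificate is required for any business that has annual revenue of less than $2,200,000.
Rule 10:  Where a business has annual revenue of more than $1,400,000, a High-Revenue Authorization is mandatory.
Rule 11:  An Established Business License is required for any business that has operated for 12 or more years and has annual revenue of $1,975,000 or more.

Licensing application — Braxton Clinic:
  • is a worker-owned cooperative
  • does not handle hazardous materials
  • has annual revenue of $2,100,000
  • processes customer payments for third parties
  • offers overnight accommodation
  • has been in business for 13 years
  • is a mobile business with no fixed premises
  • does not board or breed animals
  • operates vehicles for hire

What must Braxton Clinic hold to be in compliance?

Established Business License, High-Revenue Authorization, Operating Certificate, Standard Certificate

Rule 1: offers overnight accommodation → Standard Certificate required.
Rule 2: offers overnight accommodation; years in business 13 > 12; revenue $2,100,000 < $2,150,000 → Innkeeper License not required.
Rule 3: revenue $2,100,000 > $1,575,000; offers overnight accommodation; does not board or breed animals → Operating License not required.
Rule 4: is a mobile business with no fixed premises (not: is a home-based business) → Regulatory Certificate not required.
Rule 5: years in business 13 < 16; revenue $2,100,000 ≤ $2,175,000 → Commercial Permit not required.
Rule 6: offers overnight accommodation; operates vehicles for hire → exempt from Trade Authorization.
Rule 7: revenue $2,100,000 ≥ $1,475,000 → Small Business Authorization not required.
Rule 8: years in business 13 ≤ 15; revenue $2,100,000 ≥ $2,025,000 → Trade Authorization required.
Rule 9: revenue $2,100,000 < $2,200,000 → Operating Certificate required.
Rule 10: revenue $2,100,000 > $1,400,000 → High-Revenue Authorization required.
Rule 11: years in business 13 ≥ 12; revenue $2,100,000 ≥ $1,975,000 → Established Business License required.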